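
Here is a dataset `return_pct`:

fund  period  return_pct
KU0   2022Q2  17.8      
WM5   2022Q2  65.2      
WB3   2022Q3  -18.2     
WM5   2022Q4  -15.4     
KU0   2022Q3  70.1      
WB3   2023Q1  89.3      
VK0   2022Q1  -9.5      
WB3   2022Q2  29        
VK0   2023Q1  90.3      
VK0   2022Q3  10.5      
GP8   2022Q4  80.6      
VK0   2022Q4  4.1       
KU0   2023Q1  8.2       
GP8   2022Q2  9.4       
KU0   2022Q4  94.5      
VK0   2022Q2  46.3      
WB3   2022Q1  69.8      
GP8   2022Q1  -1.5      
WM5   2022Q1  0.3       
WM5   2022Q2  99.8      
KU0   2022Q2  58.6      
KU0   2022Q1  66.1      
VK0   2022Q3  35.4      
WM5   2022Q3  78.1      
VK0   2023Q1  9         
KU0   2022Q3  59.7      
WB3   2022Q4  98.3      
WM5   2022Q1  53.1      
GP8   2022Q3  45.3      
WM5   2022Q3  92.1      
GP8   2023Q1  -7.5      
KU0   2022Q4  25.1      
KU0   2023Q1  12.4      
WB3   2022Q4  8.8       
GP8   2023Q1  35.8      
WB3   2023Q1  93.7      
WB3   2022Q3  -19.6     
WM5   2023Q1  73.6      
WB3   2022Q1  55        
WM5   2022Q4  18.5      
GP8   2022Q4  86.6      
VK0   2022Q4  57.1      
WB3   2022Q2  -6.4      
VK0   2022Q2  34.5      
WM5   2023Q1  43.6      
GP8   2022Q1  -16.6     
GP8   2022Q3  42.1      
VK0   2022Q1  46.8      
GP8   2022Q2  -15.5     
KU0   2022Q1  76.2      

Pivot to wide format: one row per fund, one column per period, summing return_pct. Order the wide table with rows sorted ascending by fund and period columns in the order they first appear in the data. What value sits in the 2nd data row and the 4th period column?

20.6

With rows sorted ascending by fund, row 2 is fund=KU0. period columns in first-appearance order: 2022Q2, 2022Q3, 2022Q4, 2023Q1, 2022Q1; column 4 is 2023Q1.
Long rows with fund=KU0, period=2023Q1: 8.2 + 12.4 = 20.6.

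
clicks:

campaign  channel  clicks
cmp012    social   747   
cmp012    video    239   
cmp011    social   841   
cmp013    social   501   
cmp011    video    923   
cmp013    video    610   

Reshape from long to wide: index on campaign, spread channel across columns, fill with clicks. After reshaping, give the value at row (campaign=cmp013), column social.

Wide layout: rows indexed by campaign, columns are the 2 distinct channel values (social, video).
Cell (campaign=cmp013, channel=social) draws from the long row where campaign=cmp013 and channel=social, which has clicks=501.

501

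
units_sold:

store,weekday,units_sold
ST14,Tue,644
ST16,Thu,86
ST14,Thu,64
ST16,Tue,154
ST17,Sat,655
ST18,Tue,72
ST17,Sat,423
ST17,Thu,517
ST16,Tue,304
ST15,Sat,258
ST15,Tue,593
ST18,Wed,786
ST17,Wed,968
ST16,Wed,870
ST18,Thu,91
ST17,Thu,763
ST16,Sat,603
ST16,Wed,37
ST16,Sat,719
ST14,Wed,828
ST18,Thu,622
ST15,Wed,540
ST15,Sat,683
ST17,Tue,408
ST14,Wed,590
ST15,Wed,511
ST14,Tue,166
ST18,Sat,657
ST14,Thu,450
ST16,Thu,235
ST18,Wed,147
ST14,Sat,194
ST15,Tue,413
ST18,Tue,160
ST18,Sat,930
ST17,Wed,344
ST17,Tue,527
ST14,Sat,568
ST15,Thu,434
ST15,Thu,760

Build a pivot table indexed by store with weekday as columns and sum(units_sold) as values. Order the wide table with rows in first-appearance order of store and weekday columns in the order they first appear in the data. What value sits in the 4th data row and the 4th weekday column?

With rows in first-appearance order of store, row 4 is store=ST18. weekday columns in first-appearance order: Tue, Thu, Sat, Wed; column 4 is Wed.
Long rows with store=ST18, weekday=Wed: 786 + 147 = 933.

933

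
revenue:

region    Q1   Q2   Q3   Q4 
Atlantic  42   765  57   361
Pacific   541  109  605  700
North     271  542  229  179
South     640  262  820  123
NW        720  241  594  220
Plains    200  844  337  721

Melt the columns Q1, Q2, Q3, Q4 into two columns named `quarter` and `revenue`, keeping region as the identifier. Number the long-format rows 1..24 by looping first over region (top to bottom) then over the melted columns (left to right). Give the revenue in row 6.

24 rows total (6 × 4). Row 6: index ⌊(6-1)/4⌋ = 1 into region → Pacific; (6-1) mod 4 = 1 into the melted columns → Q2.
So row 6 is (Pacific, Q2, 109); revenue = 109.

109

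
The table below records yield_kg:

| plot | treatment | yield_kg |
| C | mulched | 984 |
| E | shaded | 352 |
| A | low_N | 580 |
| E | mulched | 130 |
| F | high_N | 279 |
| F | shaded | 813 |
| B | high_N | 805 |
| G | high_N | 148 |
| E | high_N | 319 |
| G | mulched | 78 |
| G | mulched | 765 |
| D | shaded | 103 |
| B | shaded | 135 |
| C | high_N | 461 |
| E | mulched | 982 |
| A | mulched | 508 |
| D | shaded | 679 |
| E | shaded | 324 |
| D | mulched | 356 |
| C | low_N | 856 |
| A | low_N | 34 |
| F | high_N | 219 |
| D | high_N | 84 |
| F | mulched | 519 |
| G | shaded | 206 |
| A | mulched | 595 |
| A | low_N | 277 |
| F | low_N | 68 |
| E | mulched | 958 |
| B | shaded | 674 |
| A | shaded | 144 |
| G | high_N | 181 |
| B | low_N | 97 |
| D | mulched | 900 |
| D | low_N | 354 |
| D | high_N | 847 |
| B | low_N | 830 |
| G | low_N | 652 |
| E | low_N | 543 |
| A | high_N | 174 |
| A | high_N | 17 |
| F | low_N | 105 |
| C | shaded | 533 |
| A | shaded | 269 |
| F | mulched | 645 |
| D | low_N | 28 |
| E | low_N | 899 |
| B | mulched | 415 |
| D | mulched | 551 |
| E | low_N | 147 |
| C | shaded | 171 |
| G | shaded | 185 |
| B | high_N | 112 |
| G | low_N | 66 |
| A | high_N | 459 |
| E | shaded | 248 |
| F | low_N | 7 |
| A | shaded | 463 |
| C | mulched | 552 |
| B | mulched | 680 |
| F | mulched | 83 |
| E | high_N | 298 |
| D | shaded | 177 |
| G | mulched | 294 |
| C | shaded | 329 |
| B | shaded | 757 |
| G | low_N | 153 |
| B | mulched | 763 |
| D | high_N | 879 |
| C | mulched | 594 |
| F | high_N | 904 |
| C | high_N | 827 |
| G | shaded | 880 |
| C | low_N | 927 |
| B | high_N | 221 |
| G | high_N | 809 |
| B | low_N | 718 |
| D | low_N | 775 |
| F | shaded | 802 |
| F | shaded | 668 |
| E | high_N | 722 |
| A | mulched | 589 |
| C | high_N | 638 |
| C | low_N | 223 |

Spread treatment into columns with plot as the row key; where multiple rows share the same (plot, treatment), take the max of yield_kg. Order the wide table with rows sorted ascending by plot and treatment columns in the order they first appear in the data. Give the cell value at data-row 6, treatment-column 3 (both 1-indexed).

With rows sorted ascending by plot, row 6 is plot=F. treatment columns in first-appearance order: mulched, shaded, low_N, high_N; column 3 is low_N.
Long rows with plot=F, treatment=low_N: max(68, 105, 7) = 105.

105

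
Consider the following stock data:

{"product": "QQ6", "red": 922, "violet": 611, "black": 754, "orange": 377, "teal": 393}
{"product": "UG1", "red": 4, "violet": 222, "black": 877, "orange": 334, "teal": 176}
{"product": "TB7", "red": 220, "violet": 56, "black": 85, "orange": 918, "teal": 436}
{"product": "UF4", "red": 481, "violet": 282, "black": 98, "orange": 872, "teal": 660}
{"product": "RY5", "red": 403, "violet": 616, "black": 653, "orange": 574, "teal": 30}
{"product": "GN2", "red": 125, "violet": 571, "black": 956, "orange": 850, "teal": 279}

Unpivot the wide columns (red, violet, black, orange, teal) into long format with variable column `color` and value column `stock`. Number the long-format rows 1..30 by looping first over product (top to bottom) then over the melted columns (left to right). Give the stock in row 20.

660

30 rows total (6 × 5). Row 20: index ⌊(20-1)/5⌋ = 3 into product → UF4; (20-1) mod 5 = 4 into the melted columns → teal.
So row 20 is (UF4, teal, 660); stock = 660.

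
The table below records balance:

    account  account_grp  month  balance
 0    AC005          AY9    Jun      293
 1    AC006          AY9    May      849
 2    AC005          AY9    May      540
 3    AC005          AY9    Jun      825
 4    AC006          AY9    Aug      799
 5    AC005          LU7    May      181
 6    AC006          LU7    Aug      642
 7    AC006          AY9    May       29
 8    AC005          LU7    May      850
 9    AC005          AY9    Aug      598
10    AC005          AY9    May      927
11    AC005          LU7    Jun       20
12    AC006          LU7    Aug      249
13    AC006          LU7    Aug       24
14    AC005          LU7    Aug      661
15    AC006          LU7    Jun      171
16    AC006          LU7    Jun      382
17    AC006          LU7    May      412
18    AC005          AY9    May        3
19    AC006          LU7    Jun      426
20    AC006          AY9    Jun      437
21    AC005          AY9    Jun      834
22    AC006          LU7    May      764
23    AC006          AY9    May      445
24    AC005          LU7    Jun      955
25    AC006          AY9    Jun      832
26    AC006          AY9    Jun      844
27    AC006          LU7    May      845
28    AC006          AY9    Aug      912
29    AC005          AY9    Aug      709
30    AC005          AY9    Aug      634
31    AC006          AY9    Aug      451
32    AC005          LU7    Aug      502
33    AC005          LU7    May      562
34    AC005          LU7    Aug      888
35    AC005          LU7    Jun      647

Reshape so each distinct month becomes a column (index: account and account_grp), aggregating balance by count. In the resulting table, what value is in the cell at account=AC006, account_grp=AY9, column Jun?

3

Rows with account=AC006, account_grp=AY9 and month=Jun: balance values are 437, 832, 844.
3 rows match — count = 3.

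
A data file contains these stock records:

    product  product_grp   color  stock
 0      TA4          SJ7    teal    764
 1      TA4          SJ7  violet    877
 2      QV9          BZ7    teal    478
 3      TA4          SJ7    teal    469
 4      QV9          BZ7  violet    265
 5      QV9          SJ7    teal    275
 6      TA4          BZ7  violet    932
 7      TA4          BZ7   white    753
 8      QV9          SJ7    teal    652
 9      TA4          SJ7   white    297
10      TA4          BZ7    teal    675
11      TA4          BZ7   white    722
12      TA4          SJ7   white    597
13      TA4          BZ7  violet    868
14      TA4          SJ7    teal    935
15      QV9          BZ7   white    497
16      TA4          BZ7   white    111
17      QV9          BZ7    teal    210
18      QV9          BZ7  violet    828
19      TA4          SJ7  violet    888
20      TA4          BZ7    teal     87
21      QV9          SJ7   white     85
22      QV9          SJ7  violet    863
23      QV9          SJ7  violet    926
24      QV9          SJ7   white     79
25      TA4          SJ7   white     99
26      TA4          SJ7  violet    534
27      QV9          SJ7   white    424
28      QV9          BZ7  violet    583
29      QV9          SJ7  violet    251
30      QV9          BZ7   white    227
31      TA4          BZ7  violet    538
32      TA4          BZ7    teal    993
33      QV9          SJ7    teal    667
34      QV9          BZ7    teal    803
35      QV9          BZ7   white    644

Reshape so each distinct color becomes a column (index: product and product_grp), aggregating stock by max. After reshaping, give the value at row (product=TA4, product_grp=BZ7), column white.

Rows with product=TA4, product_grp=BZ7 and color=white: stock values are 753, 722, 111.
max(753, 722, 111) = 753.

753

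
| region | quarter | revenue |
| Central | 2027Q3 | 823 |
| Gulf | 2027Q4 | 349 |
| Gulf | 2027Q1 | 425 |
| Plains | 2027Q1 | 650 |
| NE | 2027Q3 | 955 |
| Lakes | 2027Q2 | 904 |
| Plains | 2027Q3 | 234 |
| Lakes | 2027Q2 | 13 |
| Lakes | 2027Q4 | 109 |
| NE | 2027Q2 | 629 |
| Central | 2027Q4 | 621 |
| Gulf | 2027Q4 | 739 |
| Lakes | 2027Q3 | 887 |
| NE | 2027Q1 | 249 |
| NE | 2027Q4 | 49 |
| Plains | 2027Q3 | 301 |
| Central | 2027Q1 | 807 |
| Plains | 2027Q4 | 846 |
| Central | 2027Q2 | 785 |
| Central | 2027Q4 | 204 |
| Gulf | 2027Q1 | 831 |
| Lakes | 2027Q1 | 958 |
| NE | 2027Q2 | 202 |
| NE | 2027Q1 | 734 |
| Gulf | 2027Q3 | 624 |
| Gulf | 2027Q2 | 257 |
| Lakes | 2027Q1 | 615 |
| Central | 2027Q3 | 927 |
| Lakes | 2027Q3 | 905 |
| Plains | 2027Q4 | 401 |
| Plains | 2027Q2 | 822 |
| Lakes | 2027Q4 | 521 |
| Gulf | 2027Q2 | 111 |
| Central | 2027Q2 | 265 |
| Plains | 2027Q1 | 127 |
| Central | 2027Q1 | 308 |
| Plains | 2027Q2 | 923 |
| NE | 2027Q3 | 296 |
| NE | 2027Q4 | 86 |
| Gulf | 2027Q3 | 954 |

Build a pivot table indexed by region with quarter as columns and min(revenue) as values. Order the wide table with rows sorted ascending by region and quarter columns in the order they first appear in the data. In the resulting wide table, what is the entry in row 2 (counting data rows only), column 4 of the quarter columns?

111

With rows sorted ascending by region, row 2 is region=Gulf. quarter columns in first-appearance order: 2027Q3, 2027Q4, 2027Q1, 2027Q2; column 4 is 2027Q2.
Long rows with region=Gulf, quarter=2027Q2: min(257, 111) = 111.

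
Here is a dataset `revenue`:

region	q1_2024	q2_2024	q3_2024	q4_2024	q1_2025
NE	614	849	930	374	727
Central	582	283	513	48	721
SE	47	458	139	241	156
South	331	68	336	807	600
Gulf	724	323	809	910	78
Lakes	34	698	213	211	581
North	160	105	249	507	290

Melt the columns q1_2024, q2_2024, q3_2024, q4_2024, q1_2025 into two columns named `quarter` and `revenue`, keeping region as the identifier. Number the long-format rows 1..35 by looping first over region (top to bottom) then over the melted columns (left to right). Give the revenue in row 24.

35 rows total (7 × 5). Row 24: index ⌊(24-1)/5⌋ = 4 into region → Gulf; (24-1) mod 5 = 3 into the melted columns → q4_2024.
So row 24 is (Gulf, q4_2024, 910); revenue = 910.

910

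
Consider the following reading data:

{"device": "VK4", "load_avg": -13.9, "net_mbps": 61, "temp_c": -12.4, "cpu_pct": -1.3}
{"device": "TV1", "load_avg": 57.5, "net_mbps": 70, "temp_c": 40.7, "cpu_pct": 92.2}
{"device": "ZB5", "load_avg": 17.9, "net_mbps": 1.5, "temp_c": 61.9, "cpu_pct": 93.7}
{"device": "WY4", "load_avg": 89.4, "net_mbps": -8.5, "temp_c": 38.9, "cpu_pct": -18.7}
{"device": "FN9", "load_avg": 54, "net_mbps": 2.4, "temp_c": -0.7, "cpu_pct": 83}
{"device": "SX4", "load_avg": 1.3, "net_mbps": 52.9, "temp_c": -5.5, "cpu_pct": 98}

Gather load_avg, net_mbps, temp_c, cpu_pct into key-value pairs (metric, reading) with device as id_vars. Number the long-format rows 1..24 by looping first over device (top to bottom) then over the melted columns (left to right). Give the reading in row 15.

38.9

24 rows total (6 × 4). Row 15: index ⌊(15-1)/4⌋ = 3 into device → WY4; (15-1) mod 4 = 2 into the melted columns → temp_c.
So row 15 is (WY4, temp_c, 38.9); reading = 38.9.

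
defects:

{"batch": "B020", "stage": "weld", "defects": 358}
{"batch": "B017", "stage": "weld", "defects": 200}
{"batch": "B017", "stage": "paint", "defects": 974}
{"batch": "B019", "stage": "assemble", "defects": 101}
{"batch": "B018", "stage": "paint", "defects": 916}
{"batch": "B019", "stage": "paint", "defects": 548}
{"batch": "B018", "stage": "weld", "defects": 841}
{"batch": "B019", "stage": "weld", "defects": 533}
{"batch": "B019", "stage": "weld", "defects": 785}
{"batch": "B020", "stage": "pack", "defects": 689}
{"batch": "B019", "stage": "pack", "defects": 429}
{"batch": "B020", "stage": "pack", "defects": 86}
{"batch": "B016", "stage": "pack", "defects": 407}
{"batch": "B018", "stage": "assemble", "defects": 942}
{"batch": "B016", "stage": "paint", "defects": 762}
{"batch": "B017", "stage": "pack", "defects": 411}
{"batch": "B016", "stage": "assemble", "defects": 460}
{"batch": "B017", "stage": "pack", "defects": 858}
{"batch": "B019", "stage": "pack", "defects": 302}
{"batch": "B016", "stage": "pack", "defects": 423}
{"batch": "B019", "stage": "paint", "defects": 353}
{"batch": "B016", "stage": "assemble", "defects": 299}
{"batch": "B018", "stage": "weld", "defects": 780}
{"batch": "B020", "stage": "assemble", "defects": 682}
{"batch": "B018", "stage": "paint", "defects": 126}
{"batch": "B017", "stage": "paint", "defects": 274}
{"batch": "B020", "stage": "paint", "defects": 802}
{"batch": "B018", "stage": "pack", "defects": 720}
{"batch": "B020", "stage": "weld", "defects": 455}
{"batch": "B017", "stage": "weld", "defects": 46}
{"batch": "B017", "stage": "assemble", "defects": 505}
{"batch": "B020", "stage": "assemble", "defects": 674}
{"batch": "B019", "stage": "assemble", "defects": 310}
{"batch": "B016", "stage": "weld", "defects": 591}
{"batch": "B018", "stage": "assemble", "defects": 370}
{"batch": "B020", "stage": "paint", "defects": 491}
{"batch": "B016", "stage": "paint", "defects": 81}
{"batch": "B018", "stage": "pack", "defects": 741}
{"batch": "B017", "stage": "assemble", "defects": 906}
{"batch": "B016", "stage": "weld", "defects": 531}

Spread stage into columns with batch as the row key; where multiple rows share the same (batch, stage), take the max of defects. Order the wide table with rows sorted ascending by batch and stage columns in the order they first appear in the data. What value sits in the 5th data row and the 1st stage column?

455

With rows sorted ascending by batch, row 5 is batch=B020. stage columns in first-appearance order: weld, paint, assemble, pack; column 1 is weld.
Long rows with batch=B020, stage=weld: max(358, 455) = 455.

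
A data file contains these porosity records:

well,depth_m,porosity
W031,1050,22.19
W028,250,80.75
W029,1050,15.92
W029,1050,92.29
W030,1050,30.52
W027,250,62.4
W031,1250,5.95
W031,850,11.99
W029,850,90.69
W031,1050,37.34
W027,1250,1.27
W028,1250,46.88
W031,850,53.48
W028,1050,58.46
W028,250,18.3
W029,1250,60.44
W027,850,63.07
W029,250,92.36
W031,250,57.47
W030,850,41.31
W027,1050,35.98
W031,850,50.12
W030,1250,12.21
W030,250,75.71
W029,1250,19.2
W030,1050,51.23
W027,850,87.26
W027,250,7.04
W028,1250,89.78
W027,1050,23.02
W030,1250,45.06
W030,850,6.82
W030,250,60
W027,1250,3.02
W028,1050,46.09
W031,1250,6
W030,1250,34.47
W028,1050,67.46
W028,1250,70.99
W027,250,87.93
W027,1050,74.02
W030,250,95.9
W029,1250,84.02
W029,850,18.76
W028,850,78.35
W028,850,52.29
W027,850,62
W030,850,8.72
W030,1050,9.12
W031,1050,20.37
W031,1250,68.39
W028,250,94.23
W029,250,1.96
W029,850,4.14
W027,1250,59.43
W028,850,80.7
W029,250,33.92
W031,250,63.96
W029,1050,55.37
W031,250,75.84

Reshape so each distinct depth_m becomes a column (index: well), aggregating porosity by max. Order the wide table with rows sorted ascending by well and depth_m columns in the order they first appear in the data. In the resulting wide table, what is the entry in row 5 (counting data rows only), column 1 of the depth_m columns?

With rows sorted ascending by well, row 5 is well=W031. depth_m columns in first-appearance order: 1050, 250, 1250, 850; column 1 is 1050.
Long rows with well=W031, depth_m=1050: max(22.19, 37.34, 20.37) = 37.34.

37.34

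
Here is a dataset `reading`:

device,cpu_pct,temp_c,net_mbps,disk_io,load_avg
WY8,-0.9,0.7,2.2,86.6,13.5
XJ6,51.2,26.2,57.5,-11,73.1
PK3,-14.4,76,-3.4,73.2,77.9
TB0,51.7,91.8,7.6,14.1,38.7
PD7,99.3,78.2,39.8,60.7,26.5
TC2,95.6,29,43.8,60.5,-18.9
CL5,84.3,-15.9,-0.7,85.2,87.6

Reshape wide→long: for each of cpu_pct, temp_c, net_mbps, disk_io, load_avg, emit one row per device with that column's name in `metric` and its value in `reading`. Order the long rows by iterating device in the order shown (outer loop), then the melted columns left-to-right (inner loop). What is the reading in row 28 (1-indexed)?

35 rows total (7 × 5). Row 28: index ⌊(28-1)/5⌋ = 5 into device → TC2; (28-1) mod 5 = 2 into the melted columns → net_mbps.
So row 28 is (TC2, net_mbps, 43.8); reading = 43.8.

43.8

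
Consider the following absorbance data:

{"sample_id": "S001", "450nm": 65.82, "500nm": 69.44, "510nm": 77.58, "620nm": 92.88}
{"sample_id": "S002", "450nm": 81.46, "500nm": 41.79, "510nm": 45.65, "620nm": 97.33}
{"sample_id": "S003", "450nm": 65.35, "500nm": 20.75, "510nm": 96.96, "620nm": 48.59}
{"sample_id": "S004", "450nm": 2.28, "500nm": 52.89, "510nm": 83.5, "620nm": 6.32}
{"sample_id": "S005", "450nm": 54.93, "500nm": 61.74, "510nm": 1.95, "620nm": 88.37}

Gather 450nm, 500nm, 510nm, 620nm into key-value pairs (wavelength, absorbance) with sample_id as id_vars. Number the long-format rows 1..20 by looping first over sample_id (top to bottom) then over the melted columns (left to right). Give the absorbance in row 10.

20.75

20 rows total (5 × 4). Row 10: index ⌊(10-1)/4⌋ = 2 into sample_id → S003; (10-1) mod 4 = 1 into the melted columns → 500nm.
So row 10 is (S003, 500nm, 20.75); absorbance = 20.75.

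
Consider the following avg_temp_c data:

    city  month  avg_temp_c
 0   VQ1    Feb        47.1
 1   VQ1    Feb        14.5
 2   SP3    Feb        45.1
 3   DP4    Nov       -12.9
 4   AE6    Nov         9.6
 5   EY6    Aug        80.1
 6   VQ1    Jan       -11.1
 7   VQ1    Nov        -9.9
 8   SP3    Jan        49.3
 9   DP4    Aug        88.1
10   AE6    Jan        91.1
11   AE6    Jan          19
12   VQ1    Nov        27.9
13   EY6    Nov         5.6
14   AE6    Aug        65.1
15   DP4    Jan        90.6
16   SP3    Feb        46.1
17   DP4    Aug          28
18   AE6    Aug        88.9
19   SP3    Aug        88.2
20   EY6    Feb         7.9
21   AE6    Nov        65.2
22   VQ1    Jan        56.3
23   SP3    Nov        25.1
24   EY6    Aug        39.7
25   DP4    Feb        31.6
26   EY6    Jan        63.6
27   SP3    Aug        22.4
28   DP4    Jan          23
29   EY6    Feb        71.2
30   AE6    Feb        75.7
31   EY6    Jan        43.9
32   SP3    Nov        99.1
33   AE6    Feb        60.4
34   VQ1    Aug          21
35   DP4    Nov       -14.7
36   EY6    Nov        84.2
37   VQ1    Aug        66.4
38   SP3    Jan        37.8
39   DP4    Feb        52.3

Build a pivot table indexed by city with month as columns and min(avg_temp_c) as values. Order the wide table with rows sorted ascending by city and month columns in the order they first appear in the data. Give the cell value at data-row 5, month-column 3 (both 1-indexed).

With rows sorted ascending by city, row 5 is city=VQ1. month columns in first-appearance order: Feb, Nov, Aug, Jan; column 3 is Aug.
Long rows with city=VQ1, month=Aug: min(21, 66.4) = 21.

21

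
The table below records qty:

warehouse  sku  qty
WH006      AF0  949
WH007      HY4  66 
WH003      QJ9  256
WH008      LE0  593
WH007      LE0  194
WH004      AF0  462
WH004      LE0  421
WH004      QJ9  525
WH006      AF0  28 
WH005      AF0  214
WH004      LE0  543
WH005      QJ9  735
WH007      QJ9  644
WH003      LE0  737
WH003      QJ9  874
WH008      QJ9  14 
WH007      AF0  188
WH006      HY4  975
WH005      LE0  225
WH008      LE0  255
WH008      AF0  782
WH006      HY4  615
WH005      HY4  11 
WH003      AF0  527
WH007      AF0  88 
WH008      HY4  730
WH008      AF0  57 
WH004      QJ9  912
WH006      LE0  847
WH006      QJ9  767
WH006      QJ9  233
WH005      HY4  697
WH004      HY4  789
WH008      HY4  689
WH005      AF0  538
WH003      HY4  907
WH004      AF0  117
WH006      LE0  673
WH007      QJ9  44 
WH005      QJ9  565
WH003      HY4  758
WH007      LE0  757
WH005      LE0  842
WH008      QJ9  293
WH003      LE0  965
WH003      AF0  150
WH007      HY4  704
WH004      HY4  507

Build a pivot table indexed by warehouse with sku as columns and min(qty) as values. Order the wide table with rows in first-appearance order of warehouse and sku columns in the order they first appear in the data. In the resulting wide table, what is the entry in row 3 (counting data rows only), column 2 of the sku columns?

With rows in first-appearance order of warehouse, row 3 is warehouse=WH003. sku columns in first-appearance order: AF0, HY4, QJ9, LE0; column 2 is HY4.
Long rows with warehouse=WH003, sku=HY4: min(907, 758) = 758.

758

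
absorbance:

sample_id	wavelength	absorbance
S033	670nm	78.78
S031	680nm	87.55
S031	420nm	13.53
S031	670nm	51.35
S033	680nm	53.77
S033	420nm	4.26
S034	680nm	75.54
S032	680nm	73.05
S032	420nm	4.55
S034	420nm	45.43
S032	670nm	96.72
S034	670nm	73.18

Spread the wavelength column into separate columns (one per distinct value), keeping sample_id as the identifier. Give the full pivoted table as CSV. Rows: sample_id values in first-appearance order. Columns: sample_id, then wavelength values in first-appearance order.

sample_id,670nm,680nm,420nm
S033,78.78,53.77,4.26
S031,51.35,87.55,13.53
S034,73.18,75.54,45.43
S032,96.72,73.05,4.55

Columns: sample_id plus the 3 distinct wavelength values (670nm, 680nm, 420nm).
For example, row S033 column 670nm takes absorbance=78.78 from the long row (S033, 670nm).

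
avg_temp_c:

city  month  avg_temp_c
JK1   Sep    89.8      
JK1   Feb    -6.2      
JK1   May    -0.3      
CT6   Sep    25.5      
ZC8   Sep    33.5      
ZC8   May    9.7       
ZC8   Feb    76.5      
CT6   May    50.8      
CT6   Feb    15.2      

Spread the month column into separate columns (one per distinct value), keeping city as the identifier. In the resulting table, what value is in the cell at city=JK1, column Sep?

Wide layout: rows indexed by city, columns are the 3 distinct month values (Sep, Feb, May).
Cell (city=JK1, month=Sep) draws from the long row where city=JK1 and month=Sep, which has avg_temp_c=89.8.

89.8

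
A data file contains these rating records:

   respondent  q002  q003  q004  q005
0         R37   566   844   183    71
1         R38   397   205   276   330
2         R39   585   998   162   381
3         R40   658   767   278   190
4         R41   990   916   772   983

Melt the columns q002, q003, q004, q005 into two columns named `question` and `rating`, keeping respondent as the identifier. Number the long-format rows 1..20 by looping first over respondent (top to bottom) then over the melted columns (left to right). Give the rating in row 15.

278

20 rows total (5 × 4). Row 15: index ⌊(15-1)/4⌋ = 3 into respondent → R40; (15-1) mod 4 = 2 into the melted columns → q004.
So row 15 is (R40, q004, 278); rating = 278.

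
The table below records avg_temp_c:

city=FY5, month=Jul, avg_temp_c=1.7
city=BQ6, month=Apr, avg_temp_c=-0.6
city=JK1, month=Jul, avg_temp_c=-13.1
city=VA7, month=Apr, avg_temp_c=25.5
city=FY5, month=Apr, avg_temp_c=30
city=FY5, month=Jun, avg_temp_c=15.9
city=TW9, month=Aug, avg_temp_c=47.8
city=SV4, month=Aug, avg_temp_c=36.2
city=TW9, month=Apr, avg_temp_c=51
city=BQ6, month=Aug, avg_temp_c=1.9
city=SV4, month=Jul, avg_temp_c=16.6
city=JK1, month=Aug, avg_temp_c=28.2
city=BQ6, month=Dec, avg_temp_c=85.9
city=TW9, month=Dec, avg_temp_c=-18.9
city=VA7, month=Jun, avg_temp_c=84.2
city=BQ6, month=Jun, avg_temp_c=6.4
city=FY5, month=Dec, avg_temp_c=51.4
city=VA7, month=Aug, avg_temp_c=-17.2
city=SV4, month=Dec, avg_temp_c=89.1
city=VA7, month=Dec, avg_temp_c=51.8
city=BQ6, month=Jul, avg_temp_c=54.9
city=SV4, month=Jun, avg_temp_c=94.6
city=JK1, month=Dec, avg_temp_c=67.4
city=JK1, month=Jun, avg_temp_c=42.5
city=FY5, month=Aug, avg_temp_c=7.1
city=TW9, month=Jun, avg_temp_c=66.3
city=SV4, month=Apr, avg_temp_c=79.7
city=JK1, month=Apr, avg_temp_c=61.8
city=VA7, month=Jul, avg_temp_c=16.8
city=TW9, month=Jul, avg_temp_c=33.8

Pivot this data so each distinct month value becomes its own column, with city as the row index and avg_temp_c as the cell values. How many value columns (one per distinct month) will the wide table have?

5

5 distinct month values: Dec, Aug, Jun, Apr, Jul.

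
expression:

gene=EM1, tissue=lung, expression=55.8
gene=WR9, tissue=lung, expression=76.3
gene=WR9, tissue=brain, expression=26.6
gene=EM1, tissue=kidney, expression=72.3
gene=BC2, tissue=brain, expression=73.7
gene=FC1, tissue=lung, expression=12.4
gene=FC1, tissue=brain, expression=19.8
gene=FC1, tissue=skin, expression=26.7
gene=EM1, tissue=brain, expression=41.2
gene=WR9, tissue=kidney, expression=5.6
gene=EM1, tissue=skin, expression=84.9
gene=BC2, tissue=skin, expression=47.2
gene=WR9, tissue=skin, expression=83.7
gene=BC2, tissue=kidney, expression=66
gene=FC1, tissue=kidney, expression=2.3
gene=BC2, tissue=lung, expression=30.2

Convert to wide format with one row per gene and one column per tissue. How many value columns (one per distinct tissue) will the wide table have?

4 distinct tissue values: brain, kidney, skin, lung.

4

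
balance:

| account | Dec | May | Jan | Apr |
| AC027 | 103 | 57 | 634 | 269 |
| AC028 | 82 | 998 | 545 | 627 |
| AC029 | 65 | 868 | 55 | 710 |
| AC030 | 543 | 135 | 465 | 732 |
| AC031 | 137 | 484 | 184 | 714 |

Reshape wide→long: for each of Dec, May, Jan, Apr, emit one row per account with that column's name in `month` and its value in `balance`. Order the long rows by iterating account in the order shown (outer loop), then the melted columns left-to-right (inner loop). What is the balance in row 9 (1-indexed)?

65

20 rows total (5 × 4). Row 9: index ⌊(9-1)/4⌋ = 2 into account → AC029; (9-1) mod 4 = 0 into the melted columns → Dec.
So row 9 is (AC029, Dec, 65); balance = 65.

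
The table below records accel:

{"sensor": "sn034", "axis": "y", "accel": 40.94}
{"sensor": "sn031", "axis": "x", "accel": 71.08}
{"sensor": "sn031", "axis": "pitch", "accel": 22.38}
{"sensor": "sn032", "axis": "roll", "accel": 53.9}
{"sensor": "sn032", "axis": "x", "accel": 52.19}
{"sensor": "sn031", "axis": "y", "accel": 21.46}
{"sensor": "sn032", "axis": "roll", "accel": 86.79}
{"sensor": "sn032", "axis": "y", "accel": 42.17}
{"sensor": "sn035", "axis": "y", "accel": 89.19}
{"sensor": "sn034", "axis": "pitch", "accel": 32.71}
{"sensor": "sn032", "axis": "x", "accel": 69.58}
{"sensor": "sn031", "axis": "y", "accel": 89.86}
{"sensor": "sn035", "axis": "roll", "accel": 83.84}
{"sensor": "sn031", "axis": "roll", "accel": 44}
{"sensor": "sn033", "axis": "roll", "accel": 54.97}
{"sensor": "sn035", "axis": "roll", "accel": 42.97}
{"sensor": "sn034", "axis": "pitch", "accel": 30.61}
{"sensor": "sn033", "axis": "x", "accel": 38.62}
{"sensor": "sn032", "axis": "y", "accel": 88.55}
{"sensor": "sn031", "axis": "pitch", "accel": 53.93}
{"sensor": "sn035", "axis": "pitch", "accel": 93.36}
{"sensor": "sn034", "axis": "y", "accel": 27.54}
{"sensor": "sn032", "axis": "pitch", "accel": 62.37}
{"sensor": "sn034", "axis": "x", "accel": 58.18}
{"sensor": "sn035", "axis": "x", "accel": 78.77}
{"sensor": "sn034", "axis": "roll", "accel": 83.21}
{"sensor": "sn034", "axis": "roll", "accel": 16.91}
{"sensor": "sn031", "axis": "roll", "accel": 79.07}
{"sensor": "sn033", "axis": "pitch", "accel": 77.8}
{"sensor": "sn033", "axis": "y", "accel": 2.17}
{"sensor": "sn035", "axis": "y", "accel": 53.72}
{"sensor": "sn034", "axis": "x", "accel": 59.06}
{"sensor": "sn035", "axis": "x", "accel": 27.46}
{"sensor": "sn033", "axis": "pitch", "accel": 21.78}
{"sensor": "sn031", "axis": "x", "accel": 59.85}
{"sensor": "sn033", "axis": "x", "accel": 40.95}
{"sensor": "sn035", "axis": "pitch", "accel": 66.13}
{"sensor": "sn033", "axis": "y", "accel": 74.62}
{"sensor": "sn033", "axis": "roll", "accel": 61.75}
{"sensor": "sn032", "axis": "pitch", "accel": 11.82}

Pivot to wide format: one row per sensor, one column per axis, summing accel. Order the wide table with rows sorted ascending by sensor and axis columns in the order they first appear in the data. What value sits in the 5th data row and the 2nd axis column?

106.23

With rows sorted ascending by sensor, row 5 is sensor=sn035. axis columns in first-appearance order: y, x, pitch, roll; column 2 is x.
Long rows with sensor=sn035, axis=x: 78.77 + 27.46 = 106.23.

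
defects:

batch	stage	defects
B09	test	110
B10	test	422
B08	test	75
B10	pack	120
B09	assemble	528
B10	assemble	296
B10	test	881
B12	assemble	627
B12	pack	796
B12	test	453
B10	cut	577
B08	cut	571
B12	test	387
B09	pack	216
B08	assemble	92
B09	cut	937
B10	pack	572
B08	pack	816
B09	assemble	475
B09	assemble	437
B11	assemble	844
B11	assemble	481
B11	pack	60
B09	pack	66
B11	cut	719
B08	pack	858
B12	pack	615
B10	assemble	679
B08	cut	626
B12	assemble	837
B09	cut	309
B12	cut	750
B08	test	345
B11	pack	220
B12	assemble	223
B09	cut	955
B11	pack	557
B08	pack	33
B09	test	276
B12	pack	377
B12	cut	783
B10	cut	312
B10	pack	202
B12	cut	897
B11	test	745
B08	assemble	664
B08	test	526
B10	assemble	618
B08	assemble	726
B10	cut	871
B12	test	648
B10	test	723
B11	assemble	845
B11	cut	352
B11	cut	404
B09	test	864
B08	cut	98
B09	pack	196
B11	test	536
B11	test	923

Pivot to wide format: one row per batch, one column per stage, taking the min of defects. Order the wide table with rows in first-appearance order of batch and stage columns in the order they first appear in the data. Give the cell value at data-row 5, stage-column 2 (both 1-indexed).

With rows in first-appearance order of batch, row 5 is batch=B11. stage columns in first-appearance order: test, pack, assemble, cut; column 2 is pack.
Long rows with batch=B11, stage=pack: min(60, 220, 557) = 60.

60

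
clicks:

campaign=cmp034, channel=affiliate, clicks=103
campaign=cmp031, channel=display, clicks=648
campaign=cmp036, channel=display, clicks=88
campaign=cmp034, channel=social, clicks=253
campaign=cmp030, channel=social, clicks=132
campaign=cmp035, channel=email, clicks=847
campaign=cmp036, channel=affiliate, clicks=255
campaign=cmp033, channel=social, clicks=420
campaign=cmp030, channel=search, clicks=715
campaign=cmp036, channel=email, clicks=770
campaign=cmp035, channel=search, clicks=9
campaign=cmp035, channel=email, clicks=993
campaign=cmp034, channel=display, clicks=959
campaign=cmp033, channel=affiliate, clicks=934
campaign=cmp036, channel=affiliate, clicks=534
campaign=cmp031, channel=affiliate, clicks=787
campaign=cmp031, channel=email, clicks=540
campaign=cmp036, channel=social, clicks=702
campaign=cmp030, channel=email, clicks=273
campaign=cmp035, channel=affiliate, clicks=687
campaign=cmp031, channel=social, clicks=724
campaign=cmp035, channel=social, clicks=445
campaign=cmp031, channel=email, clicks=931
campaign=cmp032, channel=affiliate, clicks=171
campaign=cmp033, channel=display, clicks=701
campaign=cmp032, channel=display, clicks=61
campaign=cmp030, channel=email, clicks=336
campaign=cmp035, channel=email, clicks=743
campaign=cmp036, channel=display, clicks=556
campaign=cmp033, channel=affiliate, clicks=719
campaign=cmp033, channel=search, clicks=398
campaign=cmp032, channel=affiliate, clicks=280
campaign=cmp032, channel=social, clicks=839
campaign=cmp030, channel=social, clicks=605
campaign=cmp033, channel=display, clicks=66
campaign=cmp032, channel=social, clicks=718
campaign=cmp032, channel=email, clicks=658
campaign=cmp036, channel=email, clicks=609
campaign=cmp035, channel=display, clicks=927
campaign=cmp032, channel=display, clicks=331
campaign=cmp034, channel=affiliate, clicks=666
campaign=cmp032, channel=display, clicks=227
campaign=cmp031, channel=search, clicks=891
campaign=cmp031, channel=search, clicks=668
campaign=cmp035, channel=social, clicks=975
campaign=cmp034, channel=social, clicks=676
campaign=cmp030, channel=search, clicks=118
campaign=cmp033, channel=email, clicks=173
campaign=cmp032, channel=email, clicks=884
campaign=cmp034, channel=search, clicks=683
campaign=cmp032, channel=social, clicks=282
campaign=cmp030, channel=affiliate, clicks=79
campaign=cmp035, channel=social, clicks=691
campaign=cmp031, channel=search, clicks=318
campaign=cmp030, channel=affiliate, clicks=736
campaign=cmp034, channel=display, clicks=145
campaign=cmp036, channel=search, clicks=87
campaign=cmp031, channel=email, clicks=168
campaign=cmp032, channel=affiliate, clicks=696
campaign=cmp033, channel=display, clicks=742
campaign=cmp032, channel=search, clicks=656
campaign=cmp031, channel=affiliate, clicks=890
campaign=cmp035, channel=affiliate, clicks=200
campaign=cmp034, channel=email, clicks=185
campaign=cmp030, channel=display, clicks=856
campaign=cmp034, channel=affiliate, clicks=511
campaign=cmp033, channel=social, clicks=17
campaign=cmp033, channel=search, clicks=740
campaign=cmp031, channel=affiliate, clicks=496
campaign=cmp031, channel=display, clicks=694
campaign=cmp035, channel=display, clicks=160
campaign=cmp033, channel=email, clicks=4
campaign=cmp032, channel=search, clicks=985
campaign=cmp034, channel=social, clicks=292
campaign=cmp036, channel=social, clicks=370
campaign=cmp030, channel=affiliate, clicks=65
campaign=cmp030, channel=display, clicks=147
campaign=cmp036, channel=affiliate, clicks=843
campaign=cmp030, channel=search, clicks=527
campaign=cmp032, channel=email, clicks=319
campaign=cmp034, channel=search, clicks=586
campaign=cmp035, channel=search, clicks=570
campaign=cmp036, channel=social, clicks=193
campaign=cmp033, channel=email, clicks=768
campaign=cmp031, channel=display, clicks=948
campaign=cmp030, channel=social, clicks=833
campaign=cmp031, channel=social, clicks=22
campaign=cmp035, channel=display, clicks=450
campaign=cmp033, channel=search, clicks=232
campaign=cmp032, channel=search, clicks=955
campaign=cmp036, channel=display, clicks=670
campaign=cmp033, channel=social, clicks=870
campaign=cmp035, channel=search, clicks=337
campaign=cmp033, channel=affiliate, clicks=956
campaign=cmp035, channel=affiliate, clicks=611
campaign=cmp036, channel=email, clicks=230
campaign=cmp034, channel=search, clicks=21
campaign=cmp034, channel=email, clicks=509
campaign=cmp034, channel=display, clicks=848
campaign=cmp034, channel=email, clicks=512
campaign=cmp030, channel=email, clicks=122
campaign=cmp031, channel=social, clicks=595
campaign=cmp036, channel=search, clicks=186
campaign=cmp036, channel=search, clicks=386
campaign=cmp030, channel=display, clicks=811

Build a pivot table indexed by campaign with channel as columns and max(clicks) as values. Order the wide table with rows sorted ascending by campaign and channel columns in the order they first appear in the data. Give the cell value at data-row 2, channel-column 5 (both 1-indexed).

With rows sorted ascending by campaign, row 2 is campaign=cmp031. channel columns in first-appearance order: affiliate, display, social, email, search; column 5 is search.
Long rows with campaign=cmp031, channel=search: max(891, 668, 318) = 891.

891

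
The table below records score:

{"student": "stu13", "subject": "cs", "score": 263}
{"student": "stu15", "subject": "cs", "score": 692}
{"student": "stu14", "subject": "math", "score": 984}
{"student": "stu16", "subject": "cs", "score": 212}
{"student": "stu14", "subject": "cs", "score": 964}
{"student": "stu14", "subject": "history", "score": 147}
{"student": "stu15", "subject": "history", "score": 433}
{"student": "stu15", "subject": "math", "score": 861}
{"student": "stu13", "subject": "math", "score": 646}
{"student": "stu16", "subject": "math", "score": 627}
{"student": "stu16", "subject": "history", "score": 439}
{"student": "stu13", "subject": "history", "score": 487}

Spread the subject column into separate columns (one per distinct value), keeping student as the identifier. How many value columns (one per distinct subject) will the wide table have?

3 distinct subject values: math, cs, history.

3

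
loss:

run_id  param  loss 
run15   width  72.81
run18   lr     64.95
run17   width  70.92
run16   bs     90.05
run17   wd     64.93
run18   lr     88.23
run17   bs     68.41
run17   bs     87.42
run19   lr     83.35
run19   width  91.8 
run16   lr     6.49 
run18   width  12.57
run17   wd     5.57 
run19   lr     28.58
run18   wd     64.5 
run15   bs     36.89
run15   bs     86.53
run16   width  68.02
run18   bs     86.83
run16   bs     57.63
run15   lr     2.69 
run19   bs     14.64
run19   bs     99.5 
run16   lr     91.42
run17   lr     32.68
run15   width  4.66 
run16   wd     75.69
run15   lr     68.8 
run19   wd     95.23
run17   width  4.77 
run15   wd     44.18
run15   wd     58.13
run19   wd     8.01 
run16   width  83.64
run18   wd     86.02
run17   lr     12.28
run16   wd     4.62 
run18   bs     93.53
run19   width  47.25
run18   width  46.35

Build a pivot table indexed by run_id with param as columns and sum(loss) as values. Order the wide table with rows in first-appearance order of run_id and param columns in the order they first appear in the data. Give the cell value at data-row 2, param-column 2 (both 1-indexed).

With rows in first-appearance order of run_id, row 2 is run_id=run18. param columns in first-appearance order: width, lr, bs, wd; column 2 is lr.
Long rows with run_id=run18, param=lr: 64.95 + 88.23 = 153.18.

153.18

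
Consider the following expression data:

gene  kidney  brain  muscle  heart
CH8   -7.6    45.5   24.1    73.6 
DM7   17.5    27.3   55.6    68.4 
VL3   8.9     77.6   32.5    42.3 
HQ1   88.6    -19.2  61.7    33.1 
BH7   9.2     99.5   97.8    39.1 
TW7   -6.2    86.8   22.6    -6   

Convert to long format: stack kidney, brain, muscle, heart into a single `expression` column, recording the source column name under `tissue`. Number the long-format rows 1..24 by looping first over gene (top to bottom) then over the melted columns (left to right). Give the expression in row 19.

97.8

24 rows total (6 × 4). Row 19: index ⌊(19-1)/4⌋ = 4 into gene → BH7; (19-1) mod 4 = 2 into the melted columns → muscle.
So row 19 is (BH7, muscle, 97.8); expression = 97.8.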